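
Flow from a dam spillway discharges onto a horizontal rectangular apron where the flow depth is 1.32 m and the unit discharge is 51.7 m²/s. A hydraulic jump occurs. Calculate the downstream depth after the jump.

V₁ = q/y₁ = 51.7/1.32 = 39.2 m/s. Fr₁ = V₁/√(g·y₁) = 39.2/√(9.81×1.32) = 10.9.
By Bélanger, y₂/y₁ = ½[√(1 + 8Fr₁²) − 1] = ½[√948.7 − 1] = 14.9.
y₂ = 14.9 × 1.32 = 19.7 m.

y₂ = 19.7 m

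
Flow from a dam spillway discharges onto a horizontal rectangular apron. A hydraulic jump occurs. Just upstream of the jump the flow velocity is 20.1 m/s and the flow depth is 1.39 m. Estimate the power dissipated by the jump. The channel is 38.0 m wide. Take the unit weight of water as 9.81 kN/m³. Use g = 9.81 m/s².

Fr₁ = V₁/√(g·y₁) = 20.1/√(9.81×1.39) = 5.44.
By Bélanger, y₂/y₁ = ½[√(1 + 8Fr₁²) − 1] = ½[√238.0 − 1] = 7.21.
y₂ = 7.21 × 1.39 = 10.0 m.
q = V₁·y₁ = 20.1 × 1.39 = 27.9 m²/s. V₂ = q/y₂ = 27.9/10.0 = 2.79 m/s. E₁ = y₁ + V₁²/2g = 22.0 m; E₂ = y₂ + V₂²/2g = 10.4 m. ΔE = E₁ − E₂ = 11.6 m.
Q = q·b = 27.9 × 38.0 = 1062 m³/s. P = γ·Q·ΔE = 9.81 × 1062 × 11.6 = 120383 kW.

P = 120383 kW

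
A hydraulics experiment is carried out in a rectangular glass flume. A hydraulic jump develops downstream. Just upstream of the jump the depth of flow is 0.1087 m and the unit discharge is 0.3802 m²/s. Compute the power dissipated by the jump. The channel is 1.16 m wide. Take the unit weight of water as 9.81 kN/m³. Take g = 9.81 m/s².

P = 0.9934 kW

V₁ = q/y₁ = 0.3802/0.1087 = 3.498 m/s. Fr₁ = V₁/√(g·y₁) = 3.498/√(9.81×0.1087) = 3.387.
From the momentum equation for a rectangular channel, y₂/y₁ = ½[√(1 + 8Fr₁²) − 1] = ½[√92.782 − 1] = 4.316.
y₂ = 4.316 × 0.1087 = 0.4692 m.
Head loss: ΔE = (y₂ − y₁)³/(4y₁y₂) = (0.4692 − 0.1087)³/(4×0.1087×0.4692) = 0.04684/0.2040 = 0.2296 m.
Q = q·b = 0.3802 × 1.16 = 0.4410 m³/s. P = γ·Q·ΔE = 9.81 × 0.4410 × 0.2296 = 0.9934 kW.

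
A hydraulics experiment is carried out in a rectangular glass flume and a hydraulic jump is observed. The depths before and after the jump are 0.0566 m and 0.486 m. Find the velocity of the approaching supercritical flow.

V₁ = 4.78 m/s

For a rectangular channel the momentum equation gives q² = ½·g·y₁·y₂·(y₁ + y₂) = ½×9.81×0.0566×0.486×0.543 = 0.0732.
q = √0.0732 = 0.271 m²/s.
V₁ = q/y₁ = 0.271/0.0566 = 4.78 m/s.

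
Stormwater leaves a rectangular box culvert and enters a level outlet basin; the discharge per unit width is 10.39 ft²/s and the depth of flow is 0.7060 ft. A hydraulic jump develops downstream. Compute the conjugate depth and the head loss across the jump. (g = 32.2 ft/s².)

V₁ = q/y₁ = 10.39/0.7060 = 14.72 ft/s. Fr₁ = V₁/√(g·y₁) = 14.72/√(32.2×0.7060) = 3.087.
From the momentum equation for a rectangular channel, y₂/y₁ = ½[√(1 + 8Fr₁²) − 1] = ½[√77.217 − 1] = 3.894.
y₂ = 3.894 × 0.7060 = 2.749 ft.
V₂ = q/y₂ = 10.39/2.749 = 3.780 ft/s. E₁ = y₁ + V₁²/2g = 4.069 ft; E₂ = y₂ + V₂²/2g = 2.971 ft. ΔE = E₁ − E₂ = 1.098 ft.

y₂ = 2.749 ft; ΔE = 1.098 ft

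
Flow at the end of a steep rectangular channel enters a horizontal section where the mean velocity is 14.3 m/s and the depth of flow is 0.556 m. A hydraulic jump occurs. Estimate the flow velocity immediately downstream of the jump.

V₂ = 1.75 m/s

Fr₁ = V₁/√(g·y₁) = 14.3/√(9.81×0.556) = 6.12.
Sequent-depth ratio: y₂/y₁ = ½[√(1 + 8Fr₁²) − 1] = ½[√300.9 − 1] = 8.17.
y₂ = 8.17 × 0.556 = 4.54 m.
q = V₁·y₁ = 14.3 × 0.556 = 7.95 m²/s.
V₂ = q/y₂ = 7.95/4.54 = 1.75 m/s.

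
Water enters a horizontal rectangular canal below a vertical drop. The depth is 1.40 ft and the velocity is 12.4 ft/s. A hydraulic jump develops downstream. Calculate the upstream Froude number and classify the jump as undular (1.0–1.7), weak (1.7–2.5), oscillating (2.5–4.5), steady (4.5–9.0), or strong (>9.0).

Fr₁ = V₁/√(g·y₁) = 12.4/√(32.2×1.40) = 1.85.
Fr₁ = 1.85 lies in the weak range.

Fr₁ = 1.85; weak jump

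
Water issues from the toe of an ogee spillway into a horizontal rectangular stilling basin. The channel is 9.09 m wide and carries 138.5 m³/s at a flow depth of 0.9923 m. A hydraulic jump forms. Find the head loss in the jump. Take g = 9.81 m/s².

q = Q/b = 138.5/9.09 = 15.24 m²/s; V₁ = q/y₁ = 15.35 m/s. Fr₁ = V₁/√(g·y₁) = 4.921.
From the momentum equation for a rectangular channel, y₂/y₁ = ½[√(1 + 8Fr₁²) − 1] = ½[√194.76 − 1] = 6.478.
y₂ = 6.478 × 0.9923 = 6.428 m.
Head loss: ΔE = (y₂ − y₁)³/(4y₁y₂) = (6.428 − 0.9923)³/(4×0.9923×6.428) = 160.6/25.51 = 6.295 m.

ΔE = 6.295 m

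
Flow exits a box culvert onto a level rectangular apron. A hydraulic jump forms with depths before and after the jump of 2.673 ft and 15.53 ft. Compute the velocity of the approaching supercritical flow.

V₁ = 41.26 ft/s

For a rectangular channel the momentum equation gives q² = ½·g·y₁·y₂·(y₁ + y₂) = ½×32.2×2.673×15.53×18.20 = 12166.
q = √12166 = 110.3 ft²/s.
V₁ = q/y₁ = 110.3/2.673 = 41.26 ft/s.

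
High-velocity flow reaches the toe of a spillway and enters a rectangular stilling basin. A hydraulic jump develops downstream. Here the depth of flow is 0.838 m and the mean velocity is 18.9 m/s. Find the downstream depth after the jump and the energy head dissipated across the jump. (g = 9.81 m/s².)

y₂ = 7.40 m; ΔE = 11.4 m

Fr₁ = V₁/√(g·y₁) = 18.9/√(9.81×0.838) = 6.59.
Sequent-depth ratio: y₂/y₁ = ½[√(1 + 8Fr₁²) − 1] = ½[√348.6 − 1] = 8.84.
y₂ = 8.84 × 0.838 = 7.40 m.
Head loss: ΔE = (y₂ − y₁)³/(4y₁y₂) = (7.40 − 0.838)³/(4×0.838×7.40) = 283/24.8 = 11.4 m.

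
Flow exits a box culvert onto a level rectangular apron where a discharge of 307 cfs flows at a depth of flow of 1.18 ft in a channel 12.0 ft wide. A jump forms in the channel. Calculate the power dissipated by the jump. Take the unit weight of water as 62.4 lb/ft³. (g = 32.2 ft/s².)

q = Q/b = 307/12.0 = 25.6 ft²/s; V₁ = q/y₁ = 21.7 ft/s. Fr₁ = V₁/√(g·y₁) = 3.52.
Bélanger equation: y₂/y₁ = ½[√(1 + 8Fr₁²) − 1] = ½[√99.97 − 1] = 4.50.
y₂ = 4.50 × 1.18 = 5.31 ft.
V₂ = q/y₂ = 25.6/5.31 = 4.82 ft/s. E₁ = y₁ + V₁²/2g = 8.48 ft; E₂ = y₂ + V₂²/2g = 5.67 ft. ΔE = E₁ − E₂ = 2.81 ft.
P = γ·Q·ΔE/550 = 62.4 × 307 × 2.81 / 550 = 97.9 hp.

P = 97.9 hp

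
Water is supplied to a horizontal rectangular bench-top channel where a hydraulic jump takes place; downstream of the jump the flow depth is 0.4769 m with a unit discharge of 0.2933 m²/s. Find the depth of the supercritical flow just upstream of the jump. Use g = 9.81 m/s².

y₁ = 0.06755 m

V₂ = q/y₂ = 0.2933/0.4769 = 0.6150 m/s; Fr₂ = V₂/√(g·y₂) = 0.2843.
The Bélanger relation is symmetric: y₁/y₂ = ½[√(1 + 8Fr₂²) − 1] = ½[√1.6468 − 1] = 0.1416.
y₁ = 0.1416 × 0.4769 = 0.06755 m.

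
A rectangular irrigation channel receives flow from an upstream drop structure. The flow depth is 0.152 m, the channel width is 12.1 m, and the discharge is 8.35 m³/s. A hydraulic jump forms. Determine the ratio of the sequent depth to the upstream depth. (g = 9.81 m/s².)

q = Q/b = 8.35/12.1 = 0.690 m²/s; V₁ = q/y₁ = 4.54 m/s. Fr₁ = V₁/√(g·y₁) = 3.72.
From the momentum equation for a rectangular channel, y₂/y₁ = ½[√(1 + 8Fr₁²) − 1] = ½[√111.6 − 1] = 4.78.

y₂/y₁ = 4.78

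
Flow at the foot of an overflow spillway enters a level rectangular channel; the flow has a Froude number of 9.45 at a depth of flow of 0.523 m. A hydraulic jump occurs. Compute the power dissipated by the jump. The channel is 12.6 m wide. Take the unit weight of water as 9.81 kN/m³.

P = 23526 kW

Fr₁ = 9.45 (given).
Conjugate-depth relation: y₂/y₁ = ½[√(1 + 8Fr₁²) − 1] = ½[√715.4 − 1] = 12.9.
y₂ = 12.9 × 0.523 = 6.73 m.
V₁ = Fr₁·√(g·y₁) = 9.45×√(9.81×0.523) = 21.4 m/s; q = V₁·y₁ = 11.2 m²/s. V₂ = q/y₂ = 11.2/6.73 = 1.66 m/s. E₁ = y₁ + V₁²/2g = 23.9 m; E₂ = y₂ + V₂²/2g = 6.87 m. ΔE = E₁ − E₂ = 17.0 m.
Q = q·b = 11.2 × 12.6 = 141 m³/s. P = γ·Q·ΔE = 9.81 × 141 × 17.0 = 23526 kW.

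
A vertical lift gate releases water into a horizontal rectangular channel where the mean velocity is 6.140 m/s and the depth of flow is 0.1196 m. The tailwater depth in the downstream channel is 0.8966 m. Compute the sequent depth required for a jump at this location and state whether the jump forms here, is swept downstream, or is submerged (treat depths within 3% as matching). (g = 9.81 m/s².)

Fr₁ = V₁/√(g·y₁) = 6.140/√(9.81×0.1196) = 5.669.
Conjugate-depth relation: y₂/y₁ = ½[√(1 + 8Fr₁²) − 1] = ½[√258.06 − 1] = 7.532.
y₂ = 7.532 × 0.1196 = 0.9008 m.
Tailwater y_tw = 0.8966 m: y_tw ≈ y₂, so the jump forms here.

y₂ = 0.9008 m; the jump forms here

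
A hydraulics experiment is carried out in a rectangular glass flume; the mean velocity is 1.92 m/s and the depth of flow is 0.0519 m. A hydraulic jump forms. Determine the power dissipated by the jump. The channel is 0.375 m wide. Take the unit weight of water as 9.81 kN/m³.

P = 0.0182 kW

Fr₁ = V₁/√(g·y₁) = 1.92/√(9.81×0.0519) = 2.69.
From the momentum equation for a rectangular channel, y₂/y₁ = ½[√(1 + 8Fr₁²) − 1] = ½[√58.92 − 1] = 3.34.
y₂ = 3.34 × 0.0519 = 0.173 m.
q = V₁·y₁ = 1.92 × 0.0519 = 0.0996 m²/s. V₂ = q/y₂ = 0.0996/0.173 = 0.575 m/s. E₁ = y₁ + V₁²/2g = 0.240 m; E₂ = y₂ + V₂²/2g = 0.190 m. ΔE = E₁ − E₂ = 0.0497 m.
Q = q·b = 0.0996 × 0.375 = 0.0374 m³/s. P = γ·Q·ΔE = 9.81 × 0.0374 × 0.0497 = 0.0182 kW.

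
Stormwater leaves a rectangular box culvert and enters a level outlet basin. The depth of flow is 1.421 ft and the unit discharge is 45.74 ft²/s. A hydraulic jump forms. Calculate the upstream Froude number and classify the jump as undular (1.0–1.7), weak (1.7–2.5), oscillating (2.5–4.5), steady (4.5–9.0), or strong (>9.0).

V₁ = q/y₁ = 45.74/1.421 = 32.19 ft/s. Fr₁ = V₁/√(g·y₁) = 32.19/√(32.2×1.421) = 4.759.
Fr₁ = 4.759 lies in the steady range.

Fr₁ = 4.759; steady jump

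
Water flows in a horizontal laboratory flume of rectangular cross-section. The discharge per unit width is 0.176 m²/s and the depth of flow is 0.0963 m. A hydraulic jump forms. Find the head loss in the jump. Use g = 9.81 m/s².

ΔE = 0.0191 m

V₁ = q/y₁ = 0.176/0.0963 = 1.83 m/s. Fr₁ = V₁/√(g·y₁) = 1.83/√(9.81×0.0963) = 1.88.
Sequent-depth ratio: y₂/y₁ = ½[√(1 + 8Fr₁²) − 1] = ½[√29.29 − 1] = 2.21.
y₂ = 2.21 × 0.0963 = 0.212 m.
Head loss: ΔE = (y₂ − y₁)³/(4y₁y₂) = (0.212 − 0.0963)³/(4×0.0963×0.212) = 0.00157/0.0818 = 0.0191 m.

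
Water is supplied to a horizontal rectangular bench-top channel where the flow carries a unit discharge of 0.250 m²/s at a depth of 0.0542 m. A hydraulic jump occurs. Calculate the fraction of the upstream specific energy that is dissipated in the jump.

V₁ = q/y₁ = 0.250/0.0542 = 4.61 m/s. Fr₁ = V₁/√(g·y₁) = 4.61/√(9.81×0.0542) = 6.33.
Sequent-depth ratio: y₂/y₁ = ½[√(1 + 8Fr₁²) − 1] = ½[√321.1 − 1] = 8.46.
y₂ = 8.46 × 0.0542 = 0.459 m.
E₁ = y₁ + V₁²/2g = 1.14 m. ΔE = (y₂ − y₁)³/(4y₁y₂) = 0.665 m. ΔE/E₁ = 0.665/1.14 = 0.584.

ΔE/E₁ = 0.584 (58.4%)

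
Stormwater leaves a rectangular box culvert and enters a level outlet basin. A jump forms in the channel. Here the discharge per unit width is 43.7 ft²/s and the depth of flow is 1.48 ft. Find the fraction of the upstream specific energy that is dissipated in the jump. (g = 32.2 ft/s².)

ΔE/E₁ = 0.422 (42.2%)

V₁ = q/y₁ = 43.7/1.48 = 29.5 ft/s. Fr₁ = V₁/√(g·y₁) = 29.5/√(32.2×1.48) = 4.28.
Sequent-depth ratio: y₂/y₁ = ½[√(1 + 8Fr₁²) − 1] = ½[√147.4 − 1] = 5.57.
y₂ = 5.57 × 1.48 = 8.24 ft.
E₁ = y₁ + V₁²/2g = 15.0 ft. ΔE = (y₂ − y₁)³/(4y₁y₂) = 6.34 ft. ΔE/E₁ = 6.34/15.0 = 0.422.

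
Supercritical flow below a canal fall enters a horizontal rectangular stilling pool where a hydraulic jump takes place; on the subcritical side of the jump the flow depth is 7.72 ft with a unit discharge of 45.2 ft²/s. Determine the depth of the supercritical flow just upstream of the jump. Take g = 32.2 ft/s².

V₂ = q/y₂ = 45.2/7.72 = 5.85 ft/s; Fr₂ = V₂/√(g·y₂) = 0.371.
The Bélanger relation is symmetric: y₁/y₂ = ½[√(1 + 8Fr₂²) − 1] = ½[√2.103 − 1] = 0.225.
y₁ = 0.225 × 7.72 = 1.74 ft.

y₁ = 1.74 ft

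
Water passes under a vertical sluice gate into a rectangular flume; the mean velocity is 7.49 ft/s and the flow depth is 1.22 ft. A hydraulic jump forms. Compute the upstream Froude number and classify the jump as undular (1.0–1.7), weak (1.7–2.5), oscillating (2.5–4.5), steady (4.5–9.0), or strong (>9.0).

Fr₁ = 1.20; undular jump

Fr₁ = V₁/√(g·y₁) = 7.49/√(32.2×1.22) = 1.20.
Fr₁ = 1.20 lies in the undular range.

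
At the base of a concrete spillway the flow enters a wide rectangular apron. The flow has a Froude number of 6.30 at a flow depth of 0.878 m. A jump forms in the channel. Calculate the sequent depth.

Fr₁ = 6.30 (given).
From the momentum equation for a rectangular channel, y₂/y₁ = ½[√(1 + 8Fr₁²) − 1] = ½[√318.5 − 1] = 8.42.
y₂ = 8.42 × 0.878 = 7.40 m.

y₂ = 7.40 m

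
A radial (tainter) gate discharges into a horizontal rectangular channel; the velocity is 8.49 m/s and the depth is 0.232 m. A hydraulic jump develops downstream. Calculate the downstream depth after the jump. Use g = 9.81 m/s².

y₂ = 1.73 m

Fr₁ = V₁/√(g·y₁) = 8.49/√(9.81×0.232) = 5.63.
By Bélanger, y₂/y₁ = ½[√(1 + 8Fr₁²) − 1] = ½[√254.4 − 1] = 7.47.
y₂ = 7.47 × 0.232 = 1.73 m.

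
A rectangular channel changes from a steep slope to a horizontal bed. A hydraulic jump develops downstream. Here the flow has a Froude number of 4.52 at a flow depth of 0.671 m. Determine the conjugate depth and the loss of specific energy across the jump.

y₂ = 3.97 m; ΔE = 3.36 m

Fr₁ = 4.52 (given).
From the momentum equation for a rectangular channel, y₂/y₁ = ½[√(1 + 8Fr₁²) − 1] = ½[√164.4 − 1] = 5.91.
y₂ = 5.91 × 0.671 = 3.97 m.
Head loss: ΔE = (y₂ − y₁)³/(4y₁y₂) = (3.97 − 0.671)³/(4×0.671×3.97) = 35.8/10.6 = 3.36 m.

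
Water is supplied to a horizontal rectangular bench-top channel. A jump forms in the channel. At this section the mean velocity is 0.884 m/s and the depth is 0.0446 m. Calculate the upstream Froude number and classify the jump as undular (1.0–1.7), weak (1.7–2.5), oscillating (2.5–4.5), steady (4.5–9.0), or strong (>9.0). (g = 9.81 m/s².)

Fr₁ = V₁/√(g·y₁) = 0.884/√(9.81×0.0446) = 1.34.
Fr₁ = 1.34 lies in the undular range.

Fr₁ = 1.34; undular jump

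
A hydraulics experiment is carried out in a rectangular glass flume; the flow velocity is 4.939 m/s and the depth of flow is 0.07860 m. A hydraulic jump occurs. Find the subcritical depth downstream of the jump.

Fr₁ = V₁/√(g·y₁) = 4.939/√(9.81×0.07860) = 5.625.
Sequent-depth ratio: y₂/y₁ = ½[√(1 + 8Fr₁²) − 1] = ½[√254.09 − 1] = 7.470.
y₂ = 7.470 × 0.07860 = 0.5872 m.

y₂ = 0.5872 m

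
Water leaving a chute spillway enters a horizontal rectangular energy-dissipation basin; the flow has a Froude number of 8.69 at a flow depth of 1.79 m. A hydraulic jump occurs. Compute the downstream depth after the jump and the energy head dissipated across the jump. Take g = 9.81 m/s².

Fr₁ = 8.69 (given).
Bélanger equation: y₂/y₁ = ½[√(1 + 8Fr₁²) − 1] = ½[√605.1 − 1] = 11.8.
y₂ = 11.8 × 1.79 = 21.1 m.
Head loss: ΔE = (y₂ − y₁)³/(4y₁y₂) = (21.1 − 1.79)³/(4×1.79×21.1) = 7224/151 = 47.8 m.

y₂ = 21.1 m; ΔE = 47.8 m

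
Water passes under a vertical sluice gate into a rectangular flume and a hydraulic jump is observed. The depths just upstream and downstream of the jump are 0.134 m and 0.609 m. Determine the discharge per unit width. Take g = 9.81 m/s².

q = 0.545 m²/s

For a rectangular channel the momentum equation gives q² = ½·g·y₁·y₂·(y₁ + y₂) = ½×9.81×0.134×0.609×0.743 = 0.297.
q = √0.297 = 0.545 m²/s.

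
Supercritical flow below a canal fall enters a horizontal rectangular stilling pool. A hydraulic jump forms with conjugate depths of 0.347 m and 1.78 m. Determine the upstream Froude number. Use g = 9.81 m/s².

For a rectangular channel the momentum equation gives q² = ½·g·y₁·y₂·(y₁ + y₂) = ½×9.81×0.347×1.78×2.13 = 6.44.
q = √6.44 = 2.54 m²/s.
V₁ = q/y₁ = 7.32 m/s; Fr₁ = V₁/√(g·y₁) = 3.97.

Fr₁ = 3.97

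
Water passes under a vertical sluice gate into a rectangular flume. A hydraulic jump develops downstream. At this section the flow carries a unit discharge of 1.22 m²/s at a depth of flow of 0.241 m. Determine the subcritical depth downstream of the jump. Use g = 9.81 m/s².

y₂ = 1.01 m

V₁ = q/y₁ = 1.22/0.241 = 5.06 m/s. Fr₁ = V₁/√(g·y₁) = 5.06/√(9.81×0.241) = 3.29.
Bélanger equation: y₂/y₁ = ½[√(1 + 8Fr₁²) − 1] = ½[√87.71 − 1] = 4.18.
y₂ = 4.18 × 0.241 = 1.01 m.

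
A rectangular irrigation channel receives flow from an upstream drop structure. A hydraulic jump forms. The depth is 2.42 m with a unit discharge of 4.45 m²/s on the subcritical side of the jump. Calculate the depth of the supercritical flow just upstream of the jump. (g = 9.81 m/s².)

V₂ = q/y₂ = 4.45/2.42 = 1.84 m/s; Fr₂ = V₂/√(g·y₂) = 0.377.
The Bélanger relation is symmetric: y₁/y₂ = ½[√(1 + 8Fr₂²) − 1] = ½[√2.139 − 1] = 0.231.
y₁ = 0.231 × 2.42 = 0.560 m.

y₁ = 0.560 m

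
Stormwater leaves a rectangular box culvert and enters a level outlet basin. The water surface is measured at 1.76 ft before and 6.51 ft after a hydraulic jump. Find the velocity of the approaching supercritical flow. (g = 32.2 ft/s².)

For a rectangular channel the momentum equation gives q² = ½·g·y₁·y₂·(y₁ + y₂) = ½×32.2×1.76×6.51×8.27 = 1526.
q = √1526 = 39.1 ft²/s.
V₁ = q/y₁ = 39.1/1.76 = 22.2 ft/s.

V₁ = 22.2 ft/s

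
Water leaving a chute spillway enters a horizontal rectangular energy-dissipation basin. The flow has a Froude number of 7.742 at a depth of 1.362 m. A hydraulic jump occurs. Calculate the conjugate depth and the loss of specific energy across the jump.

y₂ = 14.25 m; ΔE = 27.56 m

Fr₁ = 7.742 (given).
By Bélanger, y₂/y₁ = ½[√(1 + 8Fr₁²) − 1] = ½[√480.51 − 1] = 10.46.
y₂ = 10.46 × 1.362 = 14.25 m.
V₁ = Fr₁·√(g·y₁) = 7.742×√(9.81×1.362) = 28.30 m/s; q = V₁·y₁ = 38.54 m²/s. V₂ = q/y₂ = 38.54/14.25 = 2.705 m/s. E₁ = y₁ + V₁²/2g = 42.18 m; E₂ = y₂ + V₂²/2g = 14.62 m. ΔE = E₁ − E₂ = 27.56 m.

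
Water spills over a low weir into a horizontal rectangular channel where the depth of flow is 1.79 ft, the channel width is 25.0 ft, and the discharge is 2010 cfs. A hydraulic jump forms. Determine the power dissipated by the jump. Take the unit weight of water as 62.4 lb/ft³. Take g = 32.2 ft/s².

q = Q/b = 2010/25.0 = 80.4 ft²/s; V₁ = q/y₁ = 44.9 ft/s. Fr₁ = V₁/√(g·y₁) = 5.92.
By Bélanger, y₂/y₁ = ½[√(1 + 8Fr₁²) − 1] = ½[√281.0 − 1] = 7.88.
y₂ = 7.88 × 1.79 = 14.1 ft.
Head loss: ΔE = (y₂ − y₁)³/(4y₁y₂) = (14.1 − 1.79)³/(4×1.79×14.1) = 1869/101 = 18.5 ft.
P = γ·Q·ΔE/550 = 62.4 × 2010 × 18.5 / 550 = 4220 hp.

P = 4220 hp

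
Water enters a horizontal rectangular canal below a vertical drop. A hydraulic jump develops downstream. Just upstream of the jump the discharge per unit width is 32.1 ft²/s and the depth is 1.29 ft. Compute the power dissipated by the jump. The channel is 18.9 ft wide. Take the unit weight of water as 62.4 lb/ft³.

V₁ = q/y₁ = 32.1/1.29 = 24.9 ft/s. Fr₁ = V₁/√(g·y₁) = 24.9/√(32.2×1.29) = 3.86.
Bélanger equation: y₂/y₁ = ½[√(1 + 8Fr₁²) − 1] = ½[√120.3 − 1] = 4.98.
y₂ = 4.98 × 1.29 = 6.43 ft.
Head loss: ΔE = (y₂ − y₁)³/(4y₁y₂) = (6.43 − 1.29)³/(4×1.29×6.43) = 136/33.2 = 4.09 ft.
Q = q·b = 32.1 × 18.9 = 607 cfs. P = γ·Q·ΔE/550 = 62.4 × 607 × 4.09 / 550 = 281 hp.

P = 281 hp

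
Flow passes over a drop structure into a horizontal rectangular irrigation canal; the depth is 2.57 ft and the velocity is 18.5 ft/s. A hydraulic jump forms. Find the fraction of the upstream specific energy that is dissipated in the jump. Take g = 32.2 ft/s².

Fr₁ = V₁/√(g·y₁) = 18.5/√(32.2×2.57) = 2.03.
Sequent-depth ratio: y₂/y₁ = ½[√(1 + 8Fr₁²) − 1] = ½[√34.09 − 1] = 2.42.
y₂ = 2.42 × 2.57 = 6.22 ft.
E₁ = y₁ + V₁²/2g = 7.88 ft. ΔE = (y₂ − y₁)³/(4y₁y₂) = 0.759 ft. ΔE/E₁ = 0.759/7.88 = 0.0963.

ΔE/E₁ = 0.0963 (9.63%)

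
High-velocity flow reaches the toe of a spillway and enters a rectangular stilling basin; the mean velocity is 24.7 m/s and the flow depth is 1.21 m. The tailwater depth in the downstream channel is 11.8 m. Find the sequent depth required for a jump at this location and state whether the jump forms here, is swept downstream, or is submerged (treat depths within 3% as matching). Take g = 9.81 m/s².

y₂ = 11.7 m; the jump forms here

Fr₁ = V₁/√(g·y₁) = 24.7/√(9.81×1.21) = 7.17.
Sequent-depth ratio: y₂/y₁ = ½[√(1 + 8Fr₁²) − 1] = ½[√412.2 − 1] = 9.65.
y₂ = 9.65 × 1.21 = 11.7 m.
Tailwater y_tw = 11.8 m: y_tw ≈ y₂, so the jump forms here.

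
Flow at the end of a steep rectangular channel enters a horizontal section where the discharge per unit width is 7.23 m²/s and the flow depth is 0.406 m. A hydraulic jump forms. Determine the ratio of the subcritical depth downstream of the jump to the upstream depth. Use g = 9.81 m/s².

y₂/y₁ = 12.1

V₁ = q/y₁ = 7.23/0.406 = 17.8 m/s. Fr₁ = V₁/√(g·y₁) = 17.8/√(9.81×0.406) = 8.92.
By Bélanger, y₂/y₁ = ½[√(1 + 8Fr₁²) − 1] = ½[√638.0 − 1] = 12.1.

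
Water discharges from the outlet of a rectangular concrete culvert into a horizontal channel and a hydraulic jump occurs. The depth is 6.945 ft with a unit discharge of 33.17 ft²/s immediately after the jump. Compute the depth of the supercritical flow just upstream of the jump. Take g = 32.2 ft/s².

y₁ = 1.207 ft

V₂ = q/y₂ = 33.17/6.945 = 4.776 ft/s; Fr₂ = V₂/√(g·y₂) = 0.3194.
Since the conjugate-depth ratio holds either way, y₁/y₂ = ½[√(1 + 8Fr₂²) − 1] = ½[√1.8160 − 1] = 0.1738.
y₁ = 0.1738 × 6.945 = 1.207 ft.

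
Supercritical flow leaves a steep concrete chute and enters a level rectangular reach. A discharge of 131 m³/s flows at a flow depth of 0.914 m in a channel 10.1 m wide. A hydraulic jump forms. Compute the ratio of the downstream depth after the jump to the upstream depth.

y₂/y₁ = 6.22

q = Q/b = 131/10.1 = 13.0 m²/s; V₁ = q/y₁ = 14.2 m/s. Fr₁ = V₁/√(g·y₁) = 4.74.
By Bélanger, y₂/y₁ = ½[√(1 + 8Fr₁²) − 1] = ½[√180.7 − 1] = 6.22.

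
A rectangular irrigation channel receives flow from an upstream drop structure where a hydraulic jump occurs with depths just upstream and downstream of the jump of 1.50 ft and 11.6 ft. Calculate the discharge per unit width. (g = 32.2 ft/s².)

q = 60.6 ft²/s

For a rectangular channel the momentum equation gives q² = ½·g·y₁·y₂·(y₁ + y₂) = ½×32.2×1.50×11.6×13.1 = 3670.
q = √3670 = 60.6 ft²/s.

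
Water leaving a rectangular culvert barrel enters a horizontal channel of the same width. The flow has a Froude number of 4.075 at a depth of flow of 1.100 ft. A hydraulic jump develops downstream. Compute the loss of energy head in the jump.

Fr₁ = 4.075 (given).
Conjugate-depth relation: y₂/y₁ = ½[√(1 + 8Fr₁²) − 1] = ½[√133.84 − 1] = 5.285.
y₂ = 5.285 × 1.100 = 5.813 ft.
V₁ = Fr₁·√(g·y₁) = 4.075×√(32.2×1.100) = 24.25 ft/s; q = V₁·y₁ = 26.68 ft²/s. V₂ = q/y₂ = 26.68/5.813 = 4.589 ft/s. E₁ = y₁ + V₁²/2g = 10.23 ft; E₂ = y₂ + V₂²/2g = 6.140 ft. ΔE = E₁ − E₂ = 4.093 ft.

ΔE = 4.093 ft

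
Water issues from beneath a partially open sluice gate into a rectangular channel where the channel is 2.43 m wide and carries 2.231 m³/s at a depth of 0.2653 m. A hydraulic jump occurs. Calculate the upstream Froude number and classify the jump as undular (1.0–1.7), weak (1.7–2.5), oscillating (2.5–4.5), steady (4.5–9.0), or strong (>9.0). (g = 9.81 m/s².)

q = Q/b = 2.231/2.43 = 0.9181 m²/s; V₁ = q/y₁ = 3.461 m/s. Fr₁ = V₁/√(g·y₁) = 2.145.
Fr₁ = 2.145 lies in the weak range.

Fr₁ = 2.145; weak jump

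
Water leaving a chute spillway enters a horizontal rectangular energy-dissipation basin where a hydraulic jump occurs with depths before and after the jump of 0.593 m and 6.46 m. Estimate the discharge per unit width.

For a rectangular channel the momentum equation gives q² = ½·g·y₁·y₂·(y₁ + y₂) = ½×9.81×0.593×6.46×7.05 = 133.
q = √133 = 11.5 m²/s.

q = 11.5 m²/s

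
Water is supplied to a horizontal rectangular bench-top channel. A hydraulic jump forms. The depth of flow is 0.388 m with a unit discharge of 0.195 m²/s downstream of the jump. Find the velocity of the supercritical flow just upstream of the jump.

V₁ = 4.24 m/s

V₂ = q/y₂ = 0.195/0.388 = 0.503 m/s; Fr₂ = V₂/√(g·y₂) = 0.258.
The Bélanger relation is symmetric: y₁/y₂ = ½[√(1 + 8Fr₂²) − 1] = ½[√1.531 − 1] = 0.119.
y₁ = 0.119 × 0.388 = 0.0460 m.
V₁ = q/y₁ = 0.195/0.0460 = 4.24 m/s.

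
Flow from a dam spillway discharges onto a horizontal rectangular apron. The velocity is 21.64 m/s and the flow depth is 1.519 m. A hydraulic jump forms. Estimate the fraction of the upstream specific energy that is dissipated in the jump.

ΔE/E₁ = 0.538 (53.8%)

Fr₁ = V₁/√(g·y₁) = 21.64/√(9.81×1.519) = 5.606.
Conjugate-depth relation: y₂/y₁ = ½[√(1 + 8Fr₁²) − 1] = ½[√252.41 − 1] = 7.444.
y₂ = 7.444 × 1.519 = 11.31 m.
E₁ = y₁ + V₁²/2g = 25.39 m. ΔE = (y₂ − y₁)³/(4y₁y₂) = 13.65 m. ΔE/E₁ = 13.65/25.39 = 0.538.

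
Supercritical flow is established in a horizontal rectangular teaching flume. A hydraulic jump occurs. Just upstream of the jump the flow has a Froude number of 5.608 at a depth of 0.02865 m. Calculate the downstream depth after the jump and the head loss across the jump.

y₂ = 0.2133 m; ΔE = 0.2577 m

Fr₁ = 5.608 (given).
By Bélanger, y₂/y₁ = ½[√(1 + 8Fr₁²) − 1] = ½[√252.60 − 1] = 7.447.
y₂ = 7.447 × 0.02865 = 0.2133 m.
Head loss: ΔE = (y₂ − y₁)³/(4y₁y₂) = (0.2133 − 0.02865)³/(4×0.02865×0.2133) = 0.006301/0.02445 = 0.2577 m.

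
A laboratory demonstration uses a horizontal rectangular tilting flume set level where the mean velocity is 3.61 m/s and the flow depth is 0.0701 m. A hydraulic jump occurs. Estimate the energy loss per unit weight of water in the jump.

Fr₁ = V₁/√(g·y₁) = 3.61/√(9.81×0.0701) = 4.35.
Conjugate-depth relation: y₂/y₁ = ½[√(1 + 8Fr₁²) − 1] = ½[√152.6 − 1] = 5.68.
y₂ = 5.68 × 0.0701 = 0.398 m.
Head loss: ΔE = (y₂ − y₁)³/(4y₁y₂) = (0.398 − 0.0701)³/(4×0.0701×0.398) = 0.0352/0.112 = 0.316 m.

ΔE = 0.316 m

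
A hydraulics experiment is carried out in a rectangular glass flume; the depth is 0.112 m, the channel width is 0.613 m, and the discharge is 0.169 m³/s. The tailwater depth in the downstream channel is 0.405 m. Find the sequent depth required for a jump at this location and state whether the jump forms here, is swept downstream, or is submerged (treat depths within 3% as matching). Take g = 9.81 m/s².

y₂ = 0.320 m; the jump is submerged

q = Q/b = 0.169/0.613 = 0.276 m²/s; V₁ = q/y₁ = 2.46 m/s. Fr₁ = V₁/√(g·y₁) = 2.35.
By Bélanger, y₂/y₁ = ½[√(1 + 8Fr₁²) − 1] = ½[√45.12 − 1] = 2.86.
y₂ = 2.86 × 0.112 = 0.320 m.
Tailwater y_tw = 0.405 m: y_tw > y₂, so the jump is submerged.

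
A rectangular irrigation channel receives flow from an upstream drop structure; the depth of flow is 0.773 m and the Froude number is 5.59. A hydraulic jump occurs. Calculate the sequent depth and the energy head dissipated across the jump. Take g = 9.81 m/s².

y₂ = 5.74 m; ΔE = 6.89 m

Fr₁ = 5.59 (given).
Bélanger equation: y₂/y₁ = ½[√(1 + 8Fr₁²) − 1] = ½[√251.0 − 1] = 7.42.
y₂ = 7.42 × 0.773 = 5.74 m.
Head loss: ΔE = (y₂ − y₁)³/(4y₁y₂) = (5.74 − 0.773)³/(4×0.773×5.74) = 122/17.7 = 6.89 m.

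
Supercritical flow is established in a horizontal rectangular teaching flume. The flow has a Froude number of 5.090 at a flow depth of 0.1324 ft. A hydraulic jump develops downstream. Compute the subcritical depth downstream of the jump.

y₂ = 0.8892 ft

Fr₁ = 5.090 (given).
From the momentum equation for a rectangular channel, y₂/y₁ = ½[√(1 + 8Fr₁²) − 1] = ½[√208.26 − 1] = 6.716.
y₂ = 6.716 × 0.1324 = 0.8892 ft.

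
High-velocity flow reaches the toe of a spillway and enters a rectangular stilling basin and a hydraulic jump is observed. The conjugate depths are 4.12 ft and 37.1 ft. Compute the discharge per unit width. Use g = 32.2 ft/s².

q = 318 ft²/s

For a rectangular channel the momentum equation gives q² = ½·g·y₁·y₂·(y₁ + y₂) = ½×32.2×4.12×37.1×41.2 = 101439.
q = √101439 = 318 ft²/s.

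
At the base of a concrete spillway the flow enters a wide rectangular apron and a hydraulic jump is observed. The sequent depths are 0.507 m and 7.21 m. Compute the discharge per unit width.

For a rectangular channel the momentum equation gives q² = ½·g·y₁·y₂·(y₁ + y₂) = ½×9.81×0.507×7.21×7.72 = 138.
q = √138 = 11.8 m²/s.

q = 11.8 m²/s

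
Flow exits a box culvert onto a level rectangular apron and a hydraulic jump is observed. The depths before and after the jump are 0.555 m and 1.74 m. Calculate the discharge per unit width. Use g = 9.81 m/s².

q = 3.30 m²/s

For a rectangular channel the momentum equation gives q² = ½·g·y₁·y₂·(y₁ + y₂) = ½×9.81×0.555×1.74×2.29 = 10.9.
q = √10.9 = 3.30 m²/s.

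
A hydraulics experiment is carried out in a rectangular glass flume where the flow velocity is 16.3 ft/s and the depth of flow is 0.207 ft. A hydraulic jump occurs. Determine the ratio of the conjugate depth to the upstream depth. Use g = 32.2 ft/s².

y₂/y₁ = 8.44

Fr₁ = V₁/√(g·y₁) = 16.3/√(32.2×0.207) = 6.31.
Sequent-depth ratio: y₂/y₁ = ½[√(1 + 8Fr₁²) − 1] = ½[√319.9 − 1] = 8.44.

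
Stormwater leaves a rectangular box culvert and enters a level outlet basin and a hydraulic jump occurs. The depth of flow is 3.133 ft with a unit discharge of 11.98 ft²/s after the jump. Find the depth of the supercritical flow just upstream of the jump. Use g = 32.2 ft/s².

V₂ = q/y₂ = 11.98/3.133 = 3.824 ft/s; Fr₂ = V₂/√(g·y₂) = 0.3807.
Since the conjugate-depth ratio holds either way, y₁/y₂ = ½[√(1 + 8Fr₂²) − 1] = ½[√2.1595 − 1] = 0.2348.
y₁ = 0.2348 × 3.133 = 0.7355 ft.

y₁ = 0.7355 ft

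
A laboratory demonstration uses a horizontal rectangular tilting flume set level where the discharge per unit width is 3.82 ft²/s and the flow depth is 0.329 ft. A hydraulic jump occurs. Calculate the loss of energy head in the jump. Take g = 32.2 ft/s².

ΔE = 0.819 ft

V₁ = q/y₁ = 3.82/0.329 = 11.6 ft/s. Fr₁ = V₁/√(g·y₁) = 11.6/√(32.2×0.329) = 3.57.
Sequent-depth ratio: y₂/y₁ = ½[√(1 + 8Fr₁²) − 1] = ½[√102.8 − 1] = 4.57.
y₂ = 4.57 × 0.329 = 1.50 ft.
Head loss: ΔE = (y₂ − y₁)³/(4y₁y₂) = (1.50 − 0.329)³/(4×0.329×1.50) = 1.62/1.98 = 0.819 ft.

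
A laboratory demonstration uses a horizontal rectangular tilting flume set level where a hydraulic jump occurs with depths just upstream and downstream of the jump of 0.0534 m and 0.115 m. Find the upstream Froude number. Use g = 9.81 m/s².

Fr₁ = 1.84

For a rectangular channel the momentum equation gives q² = ½·g·y₁·y₂·(y₁ + y₂) = ½×9.81×0.0534×0.115×0.168 = 0.00507.
q = √0.00507 = 0.0712 m²/s.
V₁ = q/y₁ = 1.33 m/s; Fr₁ = V₁/√(g·y₁) = 1.84.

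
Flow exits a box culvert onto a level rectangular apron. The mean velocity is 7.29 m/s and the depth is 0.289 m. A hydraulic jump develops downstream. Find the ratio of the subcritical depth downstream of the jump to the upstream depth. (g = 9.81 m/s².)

y₂/y₁ = 5.64

Fr₁ = V₁/√(g·y₁) = 7.29/√(9.81×0.289) = 4.33.
Conjugate-depth relation: y₂/y₁ = ½[√(1 + 8Fr₁²) − 1] = ½[√151.0 − 1] = 5.64.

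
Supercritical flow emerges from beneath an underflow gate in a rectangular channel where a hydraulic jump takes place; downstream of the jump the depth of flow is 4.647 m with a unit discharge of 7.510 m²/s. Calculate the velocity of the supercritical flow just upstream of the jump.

V₁ = 15.57 m/s

V₂ = q/y₂ = 7.510/4.647 = 1.616 m/s; Fr₂ = V₂/√(g·y₂) = 0.2394.
Applying the sequent-depth relation in reverse, y₁/y₂ = ½[√(1 + 8Fr₂²) − 1] = ½[√1.4583 − 1] = 0.1038.
y₁ = 0.1038 × 4.647 = 0.4824 m.
V₁ = q/y₁ = 7.510/0.4824 = 15.57 m/s.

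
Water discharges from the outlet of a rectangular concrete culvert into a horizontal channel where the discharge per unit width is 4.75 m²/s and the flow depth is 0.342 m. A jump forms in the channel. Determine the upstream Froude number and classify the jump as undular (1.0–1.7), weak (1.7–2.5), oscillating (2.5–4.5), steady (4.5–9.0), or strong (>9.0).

Fr₁ = 7.58; steady jump

V₁ = q/y₁ = 4.75/0.342 = 13.9 m/s. Fr₁ = V₁/√(g·y₁) = 13.9/√(9.81×0.342) = 7.58.
Fr₁ = 7.58 lies in the steady range.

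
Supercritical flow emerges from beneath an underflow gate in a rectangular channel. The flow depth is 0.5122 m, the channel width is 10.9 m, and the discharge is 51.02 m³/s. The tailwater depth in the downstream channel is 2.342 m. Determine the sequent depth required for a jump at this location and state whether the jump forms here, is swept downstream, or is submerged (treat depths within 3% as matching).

y₂ = 2.708 m; the jump is swept downstream

q = Q/b = 51.02/10.9 = 4.681 m²/s; V₁ = q/y₁ = 9.138 m/s. Fr₁ = V₁/√(g·y₁) = 4.077.
Bélanger equation: y₂/y₁ = ½[√(1 + 8Fr₁²) − 1] = ½[√133.96 − 1] = 5.287.
y₂ = 5.287 × 0.5122 = 2.708 m.
Tailwater y_tw = 2.342 m: y_tw < y₂, so the jump is swept downstream.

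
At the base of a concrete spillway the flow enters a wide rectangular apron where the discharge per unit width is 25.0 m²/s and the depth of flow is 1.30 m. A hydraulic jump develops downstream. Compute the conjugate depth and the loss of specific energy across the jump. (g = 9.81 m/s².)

V₁ = q/y₁ = 25.0/1.30 = 19.2 m/s. Fr₁ = V₁/√(g·y₁) = 19.2/√(9.81×1.30) = 5.39.
By Bélanger, y₂/y₁ = ½[√(1 + 8Fr₁²) − 1] = ½[√233.0 − 1] = 7.13.
y₂ = 7.13 × 1.30 = 9.27 m.
V₂ = q/y₂ = 25.0/9.27 = 2.70 m/s. E₁ = y₁ + V₁²/2g = 20.1 m; E₂ = y₂ + V₂²/2g = 9.64 m. ΔE = E₁ − E₂ = 10.5 m.

y₂ = 9.27 m; ΔE = 10.5 m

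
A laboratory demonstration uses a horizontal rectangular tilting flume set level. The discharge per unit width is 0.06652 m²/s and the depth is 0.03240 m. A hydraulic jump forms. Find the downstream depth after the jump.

y₂ = 0.1514 m

V₁ = q/y₁ = 0.06652/0.03240 = 2.053 m/s. Fr₁ = V₁/√(g·y₁) = 2.053/√(9.81×0.03240) = 3.642.
From the momentum equation for a rectangular channel, y₂/y₁ = ½[√(1 + 8Fr₁²) − 1] = ½[√107.09 − 1] = 4.674.
y₂ = 4.674 × 0.03240 = 0.1514 m.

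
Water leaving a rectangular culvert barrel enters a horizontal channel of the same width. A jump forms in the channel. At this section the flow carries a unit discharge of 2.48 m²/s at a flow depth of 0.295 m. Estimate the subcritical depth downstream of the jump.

y₂ = 1.92 m

V₁ = q/y₁ = 2.48/0.295 = 8.41 m/s. Fr₁ = V₁/√(g·y₁) = 8.41/√(9.81×0.295) = 4.94.
Bélanger equation: y₂/y₁ = ½[√(1 + 8Fr₁²) − 1] = ½[√196.4 − 1] = 6.51.
y₂ = 6.51 × 0.295 = 1.92 m.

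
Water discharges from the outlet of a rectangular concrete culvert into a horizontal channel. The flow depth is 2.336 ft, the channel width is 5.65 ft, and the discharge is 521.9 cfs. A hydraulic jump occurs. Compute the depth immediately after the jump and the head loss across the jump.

y₂ = 13.94 ft; ΔE = 11.99 ft

q = Q/b = 521.9/5.65 = 92.37 ft²/s; V₁ = q/y₁ = 39.54 ft/s. Fr₁ = V₁/√(g·y₁) = 4.559.
From the momentum equation for a rectangular channel, y₂/y₁ = ½[√(1 + 8Fr₁²) − 1] = ½[√167.30 − 1] = 5.967.
y₂ = 5.967 × 2.336 = 13.94 ft.
Head loss: ΔE = (y₂ − y₁)³/(4y₁y₂) = (13.94 − 2.336)³/(4×2.336×13.94) = 1562/130.3 = 11.99 ft.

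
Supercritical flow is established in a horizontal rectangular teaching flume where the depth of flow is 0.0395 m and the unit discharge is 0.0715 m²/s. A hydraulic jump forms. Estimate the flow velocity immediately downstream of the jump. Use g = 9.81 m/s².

V₂ = 0.497 m/s

V₁ = q/y₁ = 0.0715/0.0395 = 1.81 m/s. Fr₁ = V₁/√(g·y₁) = 1.81/√(9.81×0.0395) = 2.91.
Conjugate-depth relation: y₂/y₁ = ½[√(1 + 8Fr₁²) − 1] = ½[√68.65 − 1] = 3.64.
y₂ = 3.64 × 0.0395 = 0.144 m.
V₂ = q/y₂ = 0.0715/0.144 = 0.497 m/s.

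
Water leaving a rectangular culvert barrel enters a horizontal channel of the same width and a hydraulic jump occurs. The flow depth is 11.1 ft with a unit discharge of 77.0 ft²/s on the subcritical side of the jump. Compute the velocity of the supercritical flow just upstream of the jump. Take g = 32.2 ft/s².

V₁ = 31.4 ft/s

V₂ = q/y₂ = 77.0/11.1 = 6.94 ft/s; Fr₂ = V₂/√(g·y₂) = 0.367.
Since the conjugate-depth ratio holds either way, y₁/y₂ = ½[√(1 + 8Fr₂²) − 1] = ½[√2.077 − 1] = 0.221.
y₁ = 0.221 × 11.1 = 2.45 ft.
V₁ = q/y₁ = 77.0/2.45 = 31.4 ft/s.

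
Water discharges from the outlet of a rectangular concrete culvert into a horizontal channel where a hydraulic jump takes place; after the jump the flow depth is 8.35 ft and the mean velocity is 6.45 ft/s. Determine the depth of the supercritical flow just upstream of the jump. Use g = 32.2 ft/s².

y₁ = 2.07 ft

Fr₂ = V₂/√(g·y₂) = 6.45/√(32.2×8.35) = 0.393.
The Bélanger relation is symmetric: y₁/y₂ = ½[√(1 + 8Fr₂²) − 1] = ½[√2.238 − 1] = 0.248.
y₁ = 0.248 × 8.35 = 2.07 ft.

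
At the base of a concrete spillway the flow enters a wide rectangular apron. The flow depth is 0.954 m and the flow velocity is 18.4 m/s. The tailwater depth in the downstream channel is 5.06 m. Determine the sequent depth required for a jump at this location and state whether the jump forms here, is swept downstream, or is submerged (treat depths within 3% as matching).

Fr₁ = V₁/√(g·y₁) = 18.4/√(9.81×0.954) = 6.01.
Sequent-depth ratio: y₂/y₁ = ½[√(1 + 8Fr₁²) − 1] = ½[√290.4 − 1] = 8.02.
y₂ = 8.02 × 0.954 = 7.65 m.
Tailwater y_tw = 5.06 m: y_tw < y₂, so the jump is swept downstream.

y₂ = 7.65 m; the jump is swept downstream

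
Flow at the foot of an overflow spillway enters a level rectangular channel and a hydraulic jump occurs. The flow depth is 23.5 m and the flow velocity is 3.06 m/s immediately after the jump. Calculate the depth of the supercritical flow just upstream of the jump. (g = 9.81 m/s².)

y₁ = 1.77 m

Fr₂ = V₂/√(g·y₂) = 3.06/√(9.81×23.5) = 0.202.
Since the conjugate-depth ratio holds either way, y₁/y₂ = ½[√(1 + 8Fr₂²) − 1] = ½[√1.325 − 1] = 0.0755.
y₁ = 0.0755 × 23.5 = 1.77 m.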